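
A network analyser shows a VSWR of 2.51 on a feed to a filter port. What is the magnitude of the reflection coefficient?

|Γ| = (S − 1)/(S + 1) = (2.51 − 1)/(2.51 + 1) = 1.51/3.51

|Γ| ≈ 0.43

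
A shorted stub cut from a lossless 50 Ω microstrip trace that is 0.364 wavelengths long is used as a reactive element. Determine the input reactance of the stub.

βl = 2π × 0.364 = 131°
tan(βl) = -1.15
For a shorted stub, Z_in = jZ_0·tan(βl)

X_in ≈ -57.4 Ω (capacitive)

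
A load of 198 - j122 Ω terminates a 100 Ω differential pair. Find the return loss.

Γ = (98 − j122)/(298 − j122), |Γ| = 0.486
RL = −20·log₁₀|Γ| = −20·log₁₀(0.486)

RL ≈ 6.27 dB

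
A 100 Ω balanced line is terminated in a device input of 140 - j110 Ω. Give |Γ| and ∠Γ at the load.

Γ = (Z_L − Z_0)/(Z_L + Z_0) = (40 − j110)/(240 − j110)
|Γ| = 117/264 = 0.443

Γ ≈ 0.443 ∠ -45.4°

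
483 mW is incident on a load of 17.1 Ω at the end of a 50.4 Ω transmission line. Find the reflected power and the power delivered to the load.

P_reflected ≈ 118 mW; P_delivered ≈ 365 mW

Γ = (17.1 − 50.4)/(17.1 + 50.4) = -0.493
|Γ|² = 0.243
P_refl = |Γ|²·P_inc = 118 mW, P_del = (1 − |Γ|²)·P_inc = 365 mW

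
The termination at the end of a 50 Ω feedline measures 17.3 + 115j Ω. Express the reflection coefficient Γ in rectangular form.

Γ ≈ 0.621 + j0.648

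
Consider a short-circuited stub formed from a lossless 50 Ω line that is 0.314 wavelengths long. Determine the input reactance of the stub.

βl = 2π × 0.314 = 113°
tan(βl) = -2.35
For a short-circuited stub, Z_in = jZ_0·tan(βl)

X_in ≈ -118 Ω (capacitive)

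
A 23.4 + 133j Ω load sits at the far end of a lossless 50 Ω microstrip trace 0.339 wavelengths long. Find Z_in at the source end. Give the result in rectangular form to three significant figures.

βl = 2π × 0.339 = 122°
tan(βl) = tan(122°) = -1.6
Z_in = Z_0·(Z_L + jZ_0·tanβl)/(Z_0 + jZ_L·tanβl)
     = 50·(23.4 + j53.1)/(263 − j37.4)

Z_in ≈ 2.96 + j10.5 Ω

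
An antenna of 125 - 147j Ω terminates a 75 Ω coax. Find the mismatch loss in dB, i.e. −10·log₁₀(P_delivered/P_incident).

mismatch loss ≈ 2.16 dB

Γ = (50 − j147)/(200 − j147), |Γ| = 0.626
|Γ|² = 0.391, so P_del/P_inc = 1 − |Γ|² = 0.609
ML = −10·log₁₀(1 − |Γ|²)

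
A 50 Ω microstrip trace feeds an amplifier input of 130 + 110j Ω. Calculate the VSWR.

VSWR ≈ 4.63

Γ = (Z_L − Z_0)/(Z_L + Z_0) = (80 + j110)/(180 + j110)
|Γ| = 136/211 = 0.645
VSWR = (1 + |Γ|)/(1 − |Γ|) = 1.64/0.355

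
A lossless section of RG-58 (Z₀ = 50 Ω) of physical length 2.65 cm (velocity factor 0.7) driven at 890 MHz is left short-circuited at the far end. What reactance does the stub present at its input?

X_in ≈ 42.6 Ω (inductive)

λ = v/f = 0.7·c / 890 MHz = 0.236 m
βl = 2π·l/λ = 2π × 0.112 = 40.4°
tan(βl) = 0.852
For a short-circuited stub, Z_in = jZ_0·tan(βl)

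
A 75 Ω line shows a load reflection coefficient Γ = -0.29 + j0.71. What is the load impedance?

Z_L = Z_0·(1 + Γ)/(1 − Γ) = 75·(0.71 + j0.71)/(1.29 − j0.71)

Z_L ≈ 14.2 + j49.1 Ω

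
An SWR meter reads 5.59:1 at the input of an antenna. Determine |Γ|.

|Γ| ≈ 0.697

|Γ| = (S − 1)/(S + 1) = (5.59 − 1)/(5.59 + 1) = 4.59/6.59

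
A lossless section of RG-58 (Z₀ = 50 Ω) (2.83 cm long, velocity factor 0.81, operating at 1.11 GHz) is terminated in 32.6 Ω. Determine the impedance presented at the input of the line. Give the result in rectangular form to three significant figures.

λ = v/f = 0.81·c / 1.11 GHz = 0.219 m
βl = 2π·l/λ = 2π × 0.129 = 46.5°
tan(βl) = tan(46.5°) = 1.06
Z_in = Z_0·(Z_L + jZ_0·tanβl)/(Z_0 + jZ_L·tanβl)
     = 50·(32.6 + j52.8)/(50 + j34.4)

Z_in ≈ 46.8 + j20.6 Ω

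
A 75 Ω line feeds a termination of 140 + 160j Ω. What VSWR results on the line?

VSWR ≈ 4.62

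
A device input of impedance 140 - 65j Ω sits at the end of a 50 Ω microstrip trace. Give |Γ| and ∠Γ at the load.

Γ = (Z_L − Z_0)/(Z_L + Z_0) = (90 − j65)/(190 − j65)
|Γ| = 111/201 = 0.553

Γ ≈ 0.553 ∠ -17°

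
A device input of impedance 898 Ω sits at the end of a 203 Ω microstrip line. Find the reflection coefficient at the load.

Γ = 0.631

Γ = (Z_L − Z_0)/(Z_L + Z_0) = (898 − 203)/(898 + 203) = 695/1101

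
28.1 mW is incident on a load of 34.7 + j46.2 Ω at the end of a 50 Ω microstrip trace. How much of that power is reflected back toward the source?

|Γ| = |(-15.3 + j46.2)/(84.7 + j46.2)| = 0.504
|Γ|² = 0.254
P_refl = |Γ|²·P_inc = 7.15 mW, P_del = (1 − |Γ|²)·P_inc = 21 mW

P_reflected ≈ 7.15 mW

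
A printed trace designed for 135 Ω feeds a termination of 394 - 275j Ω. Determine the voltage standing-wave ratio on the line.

Γ = (Z_L − Z_0)/(Z_L + Z_0) = (259 − j275)/(529 − j275)
|Γ| = 378/596 = 0.634
VSWR = (1 + |Γ|)/(1 − |Γ|) = 1.63/0.366

VSWR ≈ 4.46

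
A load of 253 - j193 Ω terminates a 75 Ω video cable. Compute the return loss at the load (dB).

RL ≈ 3.22 dB

Γ = (178 − j193)/(328 − j193), |Γ| = 0.69
RL = −20·log₁₀|Γ| = −20·log₁₀(0.69)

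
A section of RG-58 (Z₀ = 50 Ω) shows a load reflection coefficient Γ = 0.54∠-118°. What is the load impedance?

Z_L = Z_0·(1 + Γ)/(1 − Γ) = 50·(0.746 − j0.477)/(1.25 + j0.477)

Z_L ≈ 19.7 − j26.5 Ω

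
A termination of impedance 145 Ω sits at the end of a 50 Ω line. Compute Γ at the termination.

Γ = (Z_L − Z_0)/(Z_L + Z_0) = (145 − 50)/(145 + 50) = 95/195

Γ = 0.487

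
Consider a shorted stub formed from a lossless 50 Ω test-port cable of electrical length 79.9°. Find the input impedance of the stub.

tan(βl) = 5.61
For a shorted stub, Z_in = jZ_0·tan(βl)

Z_in ≈ +j281 Ω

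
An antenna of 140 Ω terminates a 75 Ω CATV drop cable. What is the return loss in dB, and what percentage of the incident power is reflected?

RL ≈ 10.4 dB; 9.14% of incident power reflected

Γ = (140 − 75)/(140 + 75) = 0.302
RL = −20·log₁₀(0.302) = 10.4 dB
P_refl/P_inc = |Γ|² = 0.0914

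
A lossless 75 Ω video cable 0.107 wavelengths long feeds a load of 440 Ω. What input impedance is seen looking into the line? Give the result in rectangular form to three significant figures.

βl = 2π × 0.107 = 38.5°
tan(βl) = tan(38.5°) = 0.796
Z_in = Z_0·(Z_L + jZ_0·tanβl)/(Z_0 + jZ_L·tanβl)
     = 75·(440 + j59.7)/(75 + j350)

Z_in ≈ 31.5 − j87.5 Ω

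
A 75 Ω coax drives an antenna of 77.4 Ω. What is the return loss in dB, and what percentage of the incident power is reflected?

RL ≈ 36.1 dB; 0.0248% of incident power reflected

Γ = (77.4 − 75)/(77.4 + 75) = 0.0157
RL = −20·log₁₀(0.0157) = 36.1 dB
P_refl/P_inc = |Γ|² = 0.000248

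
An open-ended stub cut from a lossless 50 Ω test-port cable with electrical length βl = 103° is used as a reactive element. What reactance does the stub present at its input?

tan(βl) = -4.33
For an open-ended stub, Z_in = −jZ_0·cot(βl) = −jZ_0/tan(βl)

X_in ≈ 11.5 Ω (inductive)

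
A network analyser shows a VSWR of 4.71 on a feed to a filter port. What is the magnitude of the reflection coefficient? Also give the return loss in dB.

|Γ| = (S − 1)/(S + 1) = (4.71 − 1)/(4.71 + 1) = 3.71/5.71
RL = −20·log₁₀|Γ| = −20·log₁₀(0.65)

|Γ| ≈ 0.65; return loss ≈ 3.75 dB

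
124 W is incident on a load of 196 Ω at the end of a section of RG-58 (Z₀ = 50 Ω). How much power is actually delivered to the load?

P_delivered ≈ 80.3 W

Γ = (196 − 50)/(196 + 50) = 0.593
|Γ|² = 0.352
P_refl = |Γ|²·P_inc = 43.7 W, P_del = (1 − |Γ|²)·P_inc = 80.3 W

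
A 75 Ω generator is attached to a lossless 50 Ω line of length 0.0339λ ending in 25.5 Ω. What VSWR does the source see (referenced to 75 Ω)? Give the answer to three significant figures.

VSWR ≈ 2.88

βl = 2π × 0.0339 = 12.2°
tan(βl) = 0.216
Z_in = Z_0·(Z_L + jZ_0·tanβl)/(Z_0 + jZ_L·tanβl) = 26.4 + j7.91 Ω
Γ_s = (Z_in − Z_s)/(Z_in + Z_s) = (-48.6 + j7.91)/(101 + j7.91), |Γ_s| = 0.485
VSWR = (1 + |Γ_s|)/(1 − |Γ_s|)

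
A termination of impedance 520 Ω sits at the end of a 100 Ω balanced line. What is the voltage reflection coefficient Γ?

Γ = 0.677

Γ = (Z_L − Z_0)/(Z_L + Z_0) = (520 − 100)/(520 + 100) = 420/620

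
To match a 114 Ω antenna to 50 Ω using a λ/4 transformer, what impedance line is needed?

Z_qwt ≈ 75.5 Ω

Z_qwt = √(Z_0·R_L) = √(50 × 114) = √5700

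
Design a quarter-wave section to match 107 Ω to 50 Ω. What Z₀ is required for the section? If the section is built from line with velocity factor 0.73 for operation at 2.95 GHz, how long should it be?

Z_qwt ≈ 73.1 Ω; length ≈ 1.86 cm

Z_qwt = √(Z_0·R_L) = √(50 × 107) = √5350
λ = 0.73·c/f = 0.0742 m, so l = λ/4 = 0.0186 m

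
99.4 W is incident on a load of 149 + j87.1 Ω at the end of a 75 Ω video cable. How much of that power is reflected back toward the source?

P_reflected ≈ 22.5 W

|Γ| = |(74 + j87.1)/(224 + j87.1)| = 0.476
|Γ|² = 0.226
P_refl = |Γ|²·P_inc = 22.5 W, P_del = (1 − |Γ|²)·P_inc = 76.9 W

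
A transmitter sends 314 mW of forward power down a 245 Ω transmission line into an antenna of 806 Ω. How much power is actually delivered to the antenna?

Γ = (806 − 245)/(806 + 245) = 0.534
|Γ|² = 0.285
P_refl = |Γ|²·P_inc = 89.5 mW, P_del = (1 − |Γ|²)·P_inc = 225 mW

P_delivered ≈ 225 mW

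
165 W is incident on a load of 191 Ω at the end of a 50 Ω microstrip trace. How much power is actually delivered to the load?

P_delivered ≈ 109 W

Γ = (191 − 50)/(191 + 50) = 0.585
|Γ|² = 0.342
P_refl = |Γ|²·P_inc = 56.5 W, P_del = (1 − |Γ|²)·P_inc = 109 W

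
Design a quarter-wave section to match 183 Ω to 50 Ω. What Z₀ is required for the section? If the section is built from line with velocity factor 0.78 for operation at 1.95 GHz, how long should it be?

Z_qwt = √(Z_0·R_L) = √(50 × 183) = √9150
λ = 0.78·c/f = 0.12 m, so l = λ/4 = 0.03 m

Z_qwt ≈ 95.7 Ω; length ≈ 3 cm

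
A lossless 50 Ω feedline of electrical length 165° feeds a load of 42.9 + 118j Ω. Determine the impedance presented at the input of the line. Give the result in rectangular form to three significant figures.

Z_in ≈ 16.9 + j66.5 Ω

tan(βl) = tan(165°) = -0.268
Z_in = Z_0·(Z_L + jZ_0·tanβl)/(Z_0 + jZ_L·tanβl)
     = 50·(42.9 + j105)/(81.6 − j11.5)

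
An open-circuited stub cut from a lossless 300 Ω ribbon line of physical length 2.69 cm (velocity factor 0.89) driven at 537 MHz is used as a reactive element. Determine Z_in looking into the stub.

Z_in ≈ −j848 Ω

λ = v/f = 0.89·c / 537 MHz = 0.497 m
βl = 2π·l/λ = 2π × 0.0541 = 19.5°
tan(βl) = 0.354
For an open-circuited stub, Z_in = −jZ_0·cot(βl) = −jZ_0/tan(βl)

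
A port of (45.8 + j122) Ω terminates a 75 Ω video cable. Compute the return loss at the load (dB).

RL ≈ 2.73 dB

Γ = (-29.2 + j122)/(120.8 + j122), |Γ| = 0.731
RL = −20·log₁₀|Γ| = −20·log₁₀(0.731)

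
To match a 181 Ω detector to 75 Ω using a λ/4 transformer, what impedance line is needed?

Z_qwt = √(Z_0·R_L) = √(75 × 181) = √13580

Z_qwt ≈ 117 Ω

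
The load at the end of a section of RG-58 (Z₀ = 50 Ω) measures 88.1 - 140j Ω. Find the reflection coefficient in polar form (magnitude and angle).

Γ ≈ 0.738 ∠ -29.4°

Γ = (Z_L − Z_0)/(Z_L + Z_0) = (38.1 − j140)/(138.1 − j140)
|Γ| = 145/197 = 0.738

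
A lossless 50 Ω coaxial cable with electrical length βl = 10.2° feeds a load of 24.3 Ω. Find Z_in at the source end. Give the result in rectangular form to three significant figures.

tan(βl) = tan(10.2°) = 0.18
Z_in = Z_0·(Z_L + jZ_0·tanβl)/(Z_0 + jZ_L·tanβl)
     = 50·(24.3 + j9)/(50 + j4.37)

Z_in ≈ 24.9 + j6.82 Ω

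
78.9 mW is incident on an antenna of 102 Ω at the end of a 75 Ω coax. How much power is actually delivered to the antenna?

P_delivered ≈ 77.1 mW

Γ = (102 − 75)/(102 + 75) = 0.153
|Γ|² = 0.0233
P_refl = |Γ|²·P_inc = 1.84 mW, P_del = (1 − |Γ|²)·P_inc = 77.1 mW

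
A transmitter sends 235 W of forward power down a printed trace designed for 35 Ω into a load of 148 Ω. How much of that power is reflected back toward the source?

Γ = (148 − 35)/(148 + 35) = 0.617
|Γ|² = 0.381
P_refl = |Γ|²·P_inc = 89.6 W, P_del = (1 − |Γ|²)·P_inc = 145 W

P_reflected ≈ 89.6 W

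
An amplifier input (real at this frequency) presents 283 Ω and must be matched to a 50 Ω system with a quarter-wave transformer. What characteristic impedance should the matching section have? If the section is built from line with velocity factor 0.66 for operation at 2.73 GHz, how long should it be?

Z_qwt ≈ 119 Ω; length ≈ 1.81 cm

Z_qwt = √(Z_0·R_L) = √(50 × 283) = √14150
λ = 0.66·c/f = 0.0725 m, so l = λ/4 = 0.0181 m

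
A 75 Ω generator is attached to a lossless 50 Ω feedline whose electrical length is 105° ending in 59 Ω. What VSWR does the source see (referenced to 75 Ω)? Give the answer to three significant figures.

tan(βl) = -3.73
Z_in = Z_0·(Z_L + jZ_0·tanβl)/(Z_0 + jZ_L·tanβl) = 43.2 + j3.59 Ω
Γ_s = (Z_in − Z_s)/(Z_in + Z_s) = (-31.8 + j3.59)/(118 + j3.59), |Γ_s| = 0.271
VSWR = (1 + |Γ_s|)/(1 − |Γ_s|)

VSWR ≈ 1.74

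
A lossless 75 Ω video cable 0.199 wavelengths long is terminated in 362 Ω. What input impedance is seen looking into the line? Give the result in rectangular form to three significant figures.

βl = 2π × 0.199 = 71.6°
tan(βl) = tan(71.6°) = 3.01
Z_in = Z_0·(Z_L + jZ_0·tanβl)/(Z_0 + jZ_L·tanβl)
     = 75·(362 + j226)/(75 + j1090)

Z_in ≈ 17.2 − j23.7 Ω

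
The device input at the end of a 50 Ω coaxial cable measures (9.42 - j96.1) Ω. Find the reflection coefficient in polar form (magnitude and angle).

Γ = (Z_L − Z_0)/(Z_L + Z_0) = (-40.58 − j96.1)/(59.42 − j96.1)
|Γ| = 104/113 = 0.923

Γ ≈ 0.923 ∠ -54.6°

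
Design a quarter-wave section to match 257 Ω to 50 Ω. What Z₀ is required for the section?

Z_qwt = √(Z_0·R_L) = √(50 × 257) = √12850

Z_qwt ≈ 113 Ω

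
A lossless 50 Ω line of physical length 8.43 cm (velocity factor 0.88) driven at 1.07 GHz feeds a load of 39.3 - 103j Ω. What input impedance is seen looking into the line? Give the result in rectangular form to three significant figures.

λ = v/f = 0.88·c / 1.07 GHz = 0.247 m
βl = 2π·l/λ = 2π × 0.342 = 123°
tan(βl) = tan(123°) = -1.54
Z_in = Z_0·(Z_L + jZ_0·tanβl)/(Z_0 + jZ_L·tanβl)
     = 50·(39.3 − j180)/(-109 − j60.5)

Z_in ≈ 21.4 + j70.9 Ω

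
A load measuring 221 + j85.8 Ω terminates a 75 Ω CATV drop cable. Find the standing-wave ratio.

VSWR ≈ 3.44

Γ = (Z_L − Z_0)/(Z_L + Z_0) = (146 + j85.8)/(296 + j85.8)
|Γ| = 169/308 = 0.549
VSWR = (1 + |Γ|)/(1 − |Γ|) = 1.55/0.451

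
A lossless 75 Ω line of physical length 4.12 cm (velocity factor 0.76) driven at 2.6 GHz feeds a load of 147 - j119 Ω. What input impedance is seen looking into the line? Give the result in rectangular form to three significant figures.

Z_in ≈ 244 − j60 Ω

λ = v/f = 0.76·c / 2.6 GHz = 0.0877 m
βl = 2π·l/λ = 2π × 0.47 = 169°
tan(βl) = tan(169°) = -0.192
Z_in = Z_0·(Z_L + jZ_0·tanβl)/(Z_0 + jZ_L·tanβl)
     = 75·(147 − j133)/(52.2 − j28.2)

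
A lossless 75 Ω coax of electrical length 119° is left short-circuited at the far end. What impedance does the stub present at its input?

Z_in ≈ −j135 Ω

tan(βl) = -1.8
For a short-circuited stub, Z_in = jZ_0·tan(βl)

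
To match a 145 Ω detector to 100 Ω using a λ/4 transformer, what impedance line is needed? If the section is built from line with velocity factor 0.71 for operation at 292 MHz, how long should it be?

Z_qwt = √(Z_0·R_L) = √(100 × 145) = √14500
λ = 0.71·c/f = 0.729 m, so l = λ/4 = 0.182 m

Z_qwt ≈ 120 Ω; length ≈ 18.2 cm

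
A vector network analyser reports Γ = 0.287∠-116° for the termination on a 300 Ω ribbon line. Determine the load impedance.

Z_L = Z_0·(1 + Γ)/(1 − Γ) = 300·(0.874 − j0.258)/(1.13 + j0.258)

Z_L ≈ 206 − j116 Ω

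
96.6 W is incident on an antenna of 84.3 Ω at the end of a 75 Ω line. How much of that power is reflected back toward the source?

Γ = (84.3 − 75)/(84.3 + 75) = 0.0584
|Γ|² = 0.00341
P_refl = |Γ|²·P_inc = 0.329 W, P_del = (1 − |Γ|²)·P_inc = 96.3 W

P_reflected ≈ 0.329 W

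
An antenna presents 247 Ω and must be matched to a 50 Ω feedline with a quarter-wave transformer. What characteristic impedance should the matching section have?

Z_qwt = √(Z_0·R_L) = √(50 × 247) = √12350

Z_qwt ≈ 111 Ω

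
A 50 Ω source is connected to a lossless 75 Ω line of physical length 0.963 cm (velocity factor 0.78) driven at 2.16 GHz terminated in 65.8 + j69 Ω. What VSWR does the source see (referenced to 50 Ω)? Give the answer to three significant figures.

λ = v/f = 0.78·c / 2.16 GHz = 0.108 m
βl = 2π·l/λ = 2π × 0.0889 = 32°
tan(βl) = 0.625
Z_in = Z_0·(Z_L + jZ_0·tanβl)/(Z_0 + jZ_L·tanβl) = 190 + j27.4 Ω
Γ_s = (Z_in − Z_s)/(Z_in + Z_s) = (140 + j27.4)/(240 + j27.4), |Γ_s| = 0.591
VSWR = (1 + |Γ_s|)/(1 − |Γ_s|)

VSWR ≈ 3.89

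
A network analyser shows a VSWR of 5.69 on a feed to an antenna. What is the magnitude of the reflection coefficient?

|Γ| ≈ 0.701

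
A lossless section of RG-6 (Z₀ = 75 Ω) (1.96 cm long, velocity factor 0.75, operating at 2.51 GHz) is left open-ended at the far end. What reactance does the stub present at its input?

X_in ≈ -15 Ω (capacitive)

λ = v/f = 0.75·c / 2.51 GHz = 0.0896 m
βl = 2π·l/λ = 2π × 0.219 = 78.7°
tan(βl) = 5.01
For an open-ended stub, Z_in = −jZ_0·cot(βl) = −jZ_0/tan(βl)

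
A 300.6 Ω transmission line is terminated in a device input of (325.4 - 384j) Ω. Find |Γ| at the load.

|Γ| ≈ 0.524

Γ = (Z_L − Z_0)/(Z_L + Z_0) = (24.8 − j384)/(626 − j384)
|Γ| = 385/734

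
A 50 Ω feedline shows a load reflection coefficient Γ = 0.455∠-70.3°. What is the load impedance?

Z_L ≈ 44 − j47.6 Ω

Z_L = Z_0·(1 + Γ)/(1 − Γ) = 50·(1.15 − j0.428)/(0.847 + j0.428)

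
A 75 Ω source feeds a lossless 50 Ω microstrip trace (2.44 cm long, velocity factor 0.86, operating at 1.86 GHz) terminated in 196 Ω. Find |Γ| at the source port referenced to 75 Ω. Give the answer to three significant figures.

λ = v/f = 0.86·c / 1.86 GHz = 0.139 m
βl = 2π·l/λ = 2π × 0.176 = 63.3°
tan(βl) = 1.99
Z_in = Z_0·(Z_L + jZ_0·tanβl)/(Z_0 + jZ_L·tanβl) = 15.7 − j23.1 Ω
Γ_s = (Z_in − Z_s)/(Z_in + Z_s) = (-59.3 − j23.1)/(90.7 − j23.1), |Γ_s| = 0.68

|Γ| ≈ 0.68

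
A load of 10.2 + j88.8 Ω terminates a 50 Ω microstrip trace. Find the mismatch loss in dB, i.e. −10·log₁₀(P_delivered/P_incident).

mismatch loss ≈ 7.51 dB

Γ = (-39.8 + j88.8)/(60.2 + j88.8), |Γ| = 0.907
|Γ|² = 0.823, so P_del/P_inc = 1 − |Γ|² = 0.177
ML = −10·log₁₀(1 − |Γ|²)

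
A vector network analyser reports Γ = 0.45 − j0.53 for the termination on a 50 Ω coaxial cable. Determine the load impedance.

Z_L ≈ 44.3 − j90.8 Ω

Z_L = Z_0·(1 + Γ)/(1 − Γ) = 50·(1.45 − j0.53)/(0.55 + j0.53)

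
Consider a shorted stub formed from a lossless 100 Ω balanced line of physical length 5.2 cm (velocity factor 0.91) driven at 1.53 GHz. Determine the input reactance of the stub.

λ = v/f = 0.91·c / 1.53 GHz = 0.178 m
βl = 2π·l/λ = 2π × 0.291 = 105°
tan(βl) = -3.75
For a shorted stub, Z_in = jZ_0·tan(βl)

X_in ≈ -375 Ω (capacitive)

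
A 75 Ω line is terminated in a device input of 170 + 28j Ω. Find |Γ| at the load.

Γ = (Z_L − Z_0)/(Z_L + Z_0) = (95 + j28)/(245 + j28)
|Γ| = 99/247

|Γ| ≈ 0.402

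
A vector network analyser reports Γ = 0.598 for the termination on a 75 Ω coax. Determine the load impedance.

Z_L = Z_0·(1 + Γ)/(1 − Γ) = 75·(1.6)/(0.402)

Z_L ≈ 298 Ω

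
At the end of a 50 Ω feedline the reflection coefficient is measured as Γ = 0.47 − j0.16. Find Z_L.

Z_L ≈ 123 − j52.2 Ω

Z_L = Z_0·(1 + Γ)/(1 − Γ) = 50·(1.47 − j0.16)/(0.53 + j0.16)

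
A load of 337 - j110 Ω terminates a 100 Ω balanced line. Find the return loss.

Γ = (237 − j110)/(437 − j110), |Γ| = 0.58
RL = −20·log₁₀|Γ| = −20·log₁₀(0.58)

RL ≈ 4.73 dB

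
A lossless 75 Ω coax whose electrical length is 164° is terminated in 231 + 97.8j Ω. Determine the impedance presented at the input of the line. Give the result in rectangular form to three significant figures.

Z_in ≈ 93.7 + j116 Ω

tan(βl) = tan(164°) = -0.287
Z_in = Z_0·(Z_L + jZ_0·tanβl)/(Z_0 + jZ_L·tanβl)
     = 75·(231 + j76.3)/(103 − j66.2)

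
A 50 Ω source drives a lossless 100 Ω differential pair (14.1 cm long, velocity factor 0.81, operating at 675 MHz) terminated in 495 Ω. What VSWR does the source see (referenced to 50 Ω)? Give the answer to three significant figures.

λ = v/f = 0.81·c / 675 MHz = 0.36 m
βl = 2π·l/λ = 2π × 0.392 = 141°
tan(βl) = -0.81
Z_in = Z_0·(Z_L + jZ_0·tanβl)/(Z_0 + jZ_L·tanβl) = 48 + j112 Ω
Γ_s = (Z_in − Z_s)/(Z_in + Z_s) = (-1.98 + j112)/(98 + j112), |Γ_s| = 0.751
VSWR = (1 + |Γ_s|)/(1 − |Γ_s|)

VSWR ≈ 7.04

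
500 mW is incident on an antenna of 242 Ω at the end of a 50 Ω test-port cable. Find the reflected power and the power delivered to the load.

P_reflected ≈ 216 mW; P_delivered ≈ 284 mW

Γ = (242 − 50)/(242 + 50) = 0.658
|Γ|² = 0.432
P_refl = |Γ|²·P_inc = 216 mW, P_del = (1 − |Γ|²)·P_inc = 284 mW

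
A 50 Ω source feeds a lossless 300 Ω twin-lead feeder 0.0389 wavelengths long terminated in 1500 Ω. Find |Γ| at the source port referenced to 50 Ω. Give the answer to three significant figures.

βl = 2π × 0.0389 = 14°
tan(βl) = 0.249
Z_in = Z_0·(Z_L + jZ_0·tanβl)/(Z_0 + jZ_L·tanβl) = 624 − j703 Ω
Γ_s = (Z_in − Z_s)/(Z_in + Z_s) = (574 − j703)/(674 − j703), |Γ_s| = 0.932

|Γ| ≈ 0.932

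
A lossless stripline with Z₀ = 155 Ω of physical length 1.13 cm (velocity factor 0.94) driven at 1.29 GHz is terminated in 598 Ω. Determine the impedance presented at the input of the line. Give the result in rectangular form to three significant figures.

λ = v/f = 0.94·c / 1.29 GHz = 0.219 m
βl = 2π·l/λ = 2π × 0.0517 = 18.6°
tan(βl) = tan(18.6°) = 0.337
Z_in = Z_0·(Z_L + jZ_0·tanβl)/(Z_0 + jZ_L·tanβl)
     = 155·(598 + j52.2)/(155 + j201)

Z_in ≈ 248 − j270 Ω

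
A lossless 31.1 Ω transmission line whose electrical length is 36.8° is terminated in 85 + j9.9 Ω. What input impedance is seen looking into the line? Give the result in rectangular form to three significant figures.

Z_in ≈ 27.8 − j31.2 Ω

tan(βl) = tan(36.8°) = 0.748
Z_in = Z_0·(Z_L + jZ_0·tanβl)/(Z_0 + jZ_L·tanβl)
     = 31.1·(85 + j33.2)/(23.7 + j63.6)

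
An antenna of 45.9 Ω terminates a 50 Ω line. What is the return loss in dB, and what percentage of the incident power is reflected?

RL ≈ 27.4 dB; 0.183% of incident power reflected

Γ = (45.9 − 50)/(45.9 + 50) = -0.0428
RL = −20·log₁₀(0.0428) = 27.4 dB
P_refl/P_inc = |Γ|² = 0.00183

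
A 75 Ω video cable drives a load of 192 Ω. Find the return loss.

Γ = (192 − 75)/(192 + 75) = 0.438
RL = −20·log₁₀|Γ| = −20·log₁₀(0.438)

RL ≈ 7.17 dB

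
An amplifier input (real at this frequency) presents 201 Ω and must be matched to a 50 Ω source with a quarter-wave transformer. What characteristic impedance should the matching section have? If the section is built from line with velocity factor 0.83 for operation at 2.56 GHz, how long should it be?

Z_qwt ≈ 100 Ω; length ≈ 2.43 cm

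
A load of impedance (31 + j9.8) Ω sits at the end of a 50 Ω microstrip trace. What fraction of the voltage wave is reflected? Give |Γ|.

Γ = (Z_L − Z_0)/(Z_L + Z_0) = (-19 + j9.8)/(81 + j9.8)
|Γ| = 21.4/81.6

|Γ| ≈ 0.262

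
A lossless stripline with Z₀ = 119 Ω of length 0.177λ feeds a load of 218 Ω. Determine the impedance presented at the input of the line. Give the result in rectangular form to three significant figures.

βl = 2π × 0.177 = 63.7°
tan(βl) = tan(63.7°) = 2.03
Z_in = Z_0·(Z_L + jZ_0·tanβl)/(Z_0 + jZ_L·tanβl)
     = 119·(218 + j241)/(119 + j441)

Z_in ≈ 75.3 − j38.5 Ω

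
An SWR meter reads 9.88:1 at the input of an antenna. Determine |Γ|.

|Γ| ≈ 0.816

|Γ| = (S − 1)/(S + 1) = (9.88 − 1)/(9.88 + 1) = 8.88/10.9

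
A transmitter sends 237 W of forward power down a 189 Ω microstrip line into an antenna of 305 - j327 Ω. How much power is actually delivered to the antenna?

P_delivered ≈ 156 W

|Γ| = |(116 − j327)/(494 − j327)| = 0.586
|Γ|² = 0.343
P_refl = |Γ|²·P_inc = 81.3 W, P_del = (1 − |Γ|²)·P_inc = 156 W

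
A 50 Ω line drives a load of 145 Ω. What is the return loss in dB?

Γ = (145 − 50)/(145 + 50) = 0.487
RL = −20·log₁₀|Γ| = −20·log₁₀(0.487)

RL ≈ 6.25 dB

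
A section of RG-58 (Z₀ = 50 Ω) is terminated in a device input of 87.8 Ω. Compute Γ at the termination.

Γ = 0.274

Γ = (Z_L − Z_0)/(Z_L + Z_0) = (87.8 − 50)/(87.8 + 50) = 37.8/137.8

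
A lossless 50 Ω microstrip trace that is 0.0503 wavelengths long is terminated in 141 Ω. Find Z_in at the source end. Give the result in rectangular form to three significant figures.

Z_in ≈ 84.3 − j61.4 Ω

βl = 2π × 0.0503 = 18.1°
tan(βl) = tan(18.1°) = 0.327
Z_in = Z_0·(Z_L + jZ_0·tanβl)/(Z_0 + jZ_L·tanβl)
     = 50·(141 + j16.4)/(50 + j46.1)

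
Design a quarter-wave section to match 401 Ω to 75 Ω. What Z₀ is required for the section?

Z_qwt ≈ 173 Ω

Z_qwt = √(Z_0·R_L) = √(75 × 401) = √30080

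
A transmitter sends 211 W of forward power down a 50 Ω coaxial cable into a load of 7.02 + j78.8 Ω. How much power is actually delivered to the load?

|Γ| = |(-42.98 + j78.8)/(57.02 + j78.8)| = 0.923
|Γ|² = 0.852
P_refl = |Γ|²·P_inc = 180 W, P_del = (1 − |Γ|²)·P_inc = 31.3 W

P_delivered ≈ 31.3 W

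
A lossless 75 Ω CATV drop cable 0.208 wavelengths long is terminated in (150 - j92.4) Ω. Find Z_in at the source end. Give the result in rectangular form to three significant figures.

βl = 2π × 0.208 = 74.9°
tan(βl) = tan(74.9°) = 3.7
Z_in = Z_0·(Z_L + jZ_0·tanβl)/(Z_0 + jZ_L·tanβl)
     = 75·(150 + j185)/(417 + j555)

Z_in ≈ 25.7 − j0.943 Ω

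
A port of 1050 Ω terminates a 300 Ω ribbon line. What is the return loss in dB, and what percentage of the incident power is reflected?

RL ≈ 5.11 dB; 30.9% of incident power reflected

Γ = (1050 − 300)/(1050 + 300) = 0.556
RL = −20·log₁₀(0.556) = 5.11 dB
P_refl/P_inc = |Γ|² = 0.309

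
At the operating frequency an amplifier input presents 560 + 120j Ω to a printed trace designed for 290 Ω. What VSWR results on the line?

VSWR ≈ 2.05

Γ = (Z_L − Z_0)/(Z_L + Z_0) = (270 + j120)/(850 + j120)
|Γ| = 295/858 = 0.344
VSWR = (1 + |Γ|)/(1 − |Γ|) = 1.34/0.656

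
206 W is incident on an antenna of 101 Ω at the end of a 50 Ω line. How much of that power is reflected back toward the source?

P_reflected ≈ 23.5 W

Γ = (101 − 50)/(101 + 50) = 0.338
|Γ|² = 0.114
P_refl = |Γ|²·P_inc = 23.5 W, P_del = (1 − |Γ|²)·P_inc = 183 W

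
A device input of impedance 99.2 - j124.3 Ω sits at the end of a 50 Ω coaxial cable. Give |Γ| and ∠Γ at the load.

Γ ≈ 0.688 ∠ -28.6°

Γ = (Z_L − Z_0)/(Z_L + Z_0) = (49.2 − j124.3)/(149.2 − j124.3)
|Γ| = 134/194 = 0.688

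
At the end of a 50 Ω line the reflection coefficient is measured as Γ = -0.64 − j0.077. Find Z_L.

Z_L ≈ 10.8 − j2.86 Ω

Z_L = Z_0·(1 + Γ)/(1 − Γ) = 50·(0.36 − j0.077)/(1.64 + j0.077)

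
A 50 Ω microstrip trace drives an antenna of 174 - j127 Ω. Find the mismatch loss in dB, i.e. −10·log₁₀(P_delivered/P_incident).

Γ = (124 − j127)/(224 − j127), |Γ| = 0.689
|Γ|² = 0.475, so P_del/P_inc = 1 − |Γ|² = 0.525
ML = −10·log₁₀(1 − |Γ|²)

mismatch loss ≈ 2.8 dB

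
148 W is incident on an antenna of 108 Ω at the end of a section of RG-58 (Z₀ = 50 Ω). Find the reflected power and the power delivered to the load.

Γ = (108 − 50)/(108 + 50) = 0.367
|Γ|² = 0.135
P_refl = |Γ|²·P_inc = 19.9 W, P_del = (1 − |Γ|²)·P_inc = 128 W

P_reflected ≈ 19.9 W; P_delivered ≈ 128 W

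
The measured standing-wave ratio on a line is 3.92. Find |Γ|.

|Γ| ≈ 0.593

|Γ| = (S − 1)/(S + 1) = (3.92 − 1)/(3.92 + 1) = 2.92/4.92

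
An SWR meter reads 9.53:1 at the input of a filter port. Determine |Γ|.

|Γ| ≈ 0.81

|Γ| = (S − 1)/(S + 1) = (9.53 − 1)/(9.53 + 1) = 8.53/10.5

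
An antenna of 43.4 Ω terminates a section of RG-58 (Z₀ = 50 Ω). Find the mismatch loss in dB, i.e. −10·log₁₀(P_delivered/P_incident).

mismatch loss ≈ 0.0217 dB

Γ = (43.4 − 50)/(43.4 + 50) = -0.0707
|Γ|² = 0.00499, so P_del/P_inc = 1 − |Γ|² = 0.995
ML = −10·log₁₀(1 − |Γ|²)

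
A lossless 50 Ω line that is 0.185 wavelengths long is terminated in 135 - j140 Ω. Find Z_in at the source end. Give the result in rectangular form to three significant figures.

βl = 2π × 0.185 = 66.6°
tan(βl) = tan(66.6°) = 2.31
Z_in = Z_0·(Z_L + jZ_0·tanβl)/(Z_0 + jZ_L·tanβl)
     = 50·(135 − j24.5)/(374 + j312)

Z_in ≈ 9.03 − j10.8 Ω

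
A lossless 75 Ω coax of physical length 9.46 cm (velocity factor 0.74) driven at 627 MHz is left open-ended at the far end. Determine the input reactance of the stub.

X_in ≈ 8.13 Ω (inductive)

λ = v/f = 0.74·c / 627 MHz = 0.354 m
βl = 2π·l/λ = 2π × 0.267 = 96.2°
tan(βl) = -9.23
For an open-ended stub, Z_in = −jZ_0·cot(βl) = −jZ_0/tan(βl)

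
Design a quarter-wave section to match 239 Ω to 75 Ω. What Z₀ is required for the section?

Z_qwt ≈ 134 Ω

Z_qwt = √(Z_0·R_L) = √(75 × 239) = √17920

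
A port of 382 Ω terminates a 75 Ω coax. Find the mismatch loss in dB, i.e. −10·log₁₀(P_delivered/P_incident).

mismatch loss ≈ 2.61 dB

Γ = (382 − 75)/(382 + 75) = 0.672
|Γ|² = 0.451, so P_del/P_inc = 1 − |Γ|² = 0.549
ML = −10·log₁₀(1 − |Γ|²)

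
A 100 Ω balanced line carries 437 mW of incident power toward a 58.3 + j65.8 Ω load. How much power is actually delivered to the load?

P_delivered ≈ 347 mW

|Γ| = |(-41.7 + j65.8)/(158.3 + j65.8)| = 0.454
|Γ|² = 0.206
P_refl = |Γ|²·P_inc = 90.2 mW, P_del = (1 − |Γ|²)·P_inc = 347 mW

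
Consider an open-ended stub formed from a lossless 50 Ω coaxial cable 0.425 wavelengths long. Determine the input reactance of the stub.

βl = 2π × 0.425 = 153°
tan(βl) = -0.51
For an open-ended stub, Z_in = −jZ_0·cot(βl) = −jZ_0/tan(βl)

X_in ≈ 98.1 Ω (inductive)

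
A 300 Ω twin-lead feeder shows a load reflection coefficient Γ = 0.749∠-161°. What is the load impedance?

Z_L = Z_0·(1 + Γ)/(1 − Γ) = 300·(0.292 − j0.244)/(1.71 + j0.244)

Z_L ≈ 44.2 − j49.1 Ω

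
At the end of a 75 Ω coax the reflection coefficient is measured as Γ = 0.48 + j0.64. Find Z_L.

Z_L = Z_0·(1 + Γ)/(1 − Γ) = 75·(1.48 + j0.64)/(0.52 − j0.64)

Z_L ≈ 39.7 + j141 Ω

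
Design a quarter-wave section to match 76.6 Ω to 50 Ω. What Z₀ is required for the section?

Z_qwt = √(Z_0·R_L) = √(50 × 76.6) = √3830

Z_qwt ≈ 61.9 Ω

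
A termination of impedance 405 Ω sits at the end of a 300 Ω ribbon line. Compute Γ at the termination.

Γ = 0.149

Γ = (Z_L − Z_0)/(Z_L + Z_0) = (405 − 300)/(405 + 300) = 105/705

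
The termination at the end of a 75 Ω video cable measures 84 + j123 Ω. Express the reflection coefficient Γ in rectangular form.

Γ = (Z_L − Z_0)/(Z_L + Z_0) = (9 + j123)/(159 + j123)

Γ ≈ 0.41 + j0.457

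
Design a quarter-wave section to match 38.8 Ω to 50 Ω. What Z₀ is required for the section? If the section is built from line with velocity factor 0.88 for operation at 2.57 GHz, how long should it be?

Z_qwt ≈ 44 Ω; length ≈ 2.57 cm

Z_qwt = √(Z_0·R_L) = √(50 × 38.8) = √1940
λ = 0.88·c/f = 0.103 m, so l = λ/4 = 0.0257 m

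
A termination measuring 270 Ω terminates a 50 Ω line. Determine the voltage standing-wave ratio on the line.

For a purely resistive load, VSWR = R_L/Z_0 or Z_0/R_L (whichever > 1) = 270/50

VSWR ≈ 5.4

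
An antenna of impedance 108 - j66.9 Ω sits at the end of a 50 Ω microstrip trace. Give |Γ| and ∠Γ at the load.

Γ ≈ 0.516 ∠ -26.1°

Γ = (Z_L − Z_0)/(Z_L + Z_0) = (58 − j66.9)/(158 − j66.9)
|Γ| = 88.5/172 = 0.516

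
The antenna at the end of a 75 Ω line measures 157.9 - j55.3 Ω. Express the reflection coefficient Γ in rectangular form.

Γ ≈ 0.39 − j0.145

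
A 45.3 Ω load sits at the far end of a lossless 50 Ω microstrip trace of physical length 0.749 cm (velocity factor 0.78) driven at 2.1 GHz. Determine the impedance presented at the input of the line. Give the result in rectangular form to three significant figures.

Z_in ≈ 46.7 + j3.45 Ω

λ = v/f = 0.78·c / 2.1 GHz = 0.111 m
βl = 2π·l/λ = 2π × 0.0672 = 24.2°
tan(βl) = tan(24.2°) = 0.449
Z_in = Z_0·(Z_L + jZ_0·tanβl)/(Z_0 + jZ_L·tanβl)
     = 50·(45.3 + j22.5)/(50 + j20.4)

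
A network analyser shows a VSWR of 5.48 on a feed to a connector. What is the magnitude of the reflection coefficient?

|Γ| = (S − 1)/(S + 1) = (5.48 − 1)/(5.48 + 1) = 4.48/6.48

|Γ| ≈ 0.691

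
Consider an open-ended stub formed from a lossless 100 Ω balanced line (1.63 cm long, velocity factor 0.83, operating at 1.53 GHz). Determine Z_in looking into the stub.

λ = v/f = 0.83·c / 1.53 GHz = 0.163 m
βl = 2π·l/λ = 2π × 0.1 = 36.1°
tan(βl) = 0.728
For an open-ended stub, Z_in = −jZ_0·cot(βl) = −jZ_0/tan(βl)

Z_in ≈ −j137 Ω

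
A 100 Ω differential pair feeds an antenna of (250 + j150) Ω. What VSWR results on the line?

VSWR ≈ 3.52

Γ = (Z_L − Z_0)/(Z_L + Z_0) = (150 + j150)/(350 + j150)
|Γ| = 212/381 = 0.557
VSWR = (1 + |Γ|)/(1 − |Γ|) = 1.56/0.443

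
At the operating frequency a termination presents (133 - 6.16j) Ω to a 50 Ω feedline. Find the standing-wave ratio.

Γ = (Z_L − Z_0)/(Z_L + Z_0) = (83 − j6.16)/(183 − j6.16)
|Γ| = 83.2/183 = 0.455
VSWR = (1 + |Γ|)/(1 − |Γ|) = 1.45/0.545

VSWR ≈ 2.67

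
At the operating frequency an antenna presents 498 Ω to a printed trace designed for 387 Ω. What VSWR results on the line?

VSWR ≈ 1.29

Γ = (498 − 387)/(498 + 387) = 0.125
VSWR = (1 + 0.125)/(1 − 0.125)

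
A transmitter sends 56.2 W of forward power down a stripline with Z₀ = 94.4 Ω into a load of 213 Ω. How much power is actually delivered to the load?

P_delivered ≈ 47.8 W

Γ = (213 − 94.4)/(213 + 94.4) = 0.386
|Γ|² = 0.149
P_refl = |Γ|²·P_inc = 8.37 W, P_del = (1 − |Γ|²)·P_inc = 47.8 W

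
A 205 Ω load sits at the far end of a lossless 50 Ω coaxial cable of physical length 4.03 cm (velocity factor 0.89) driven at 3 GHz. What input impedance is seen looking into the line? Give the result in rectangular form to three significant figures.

Z_in ≈ 87.2 + j94 Ω

λ = v/f = 0.89·c / 3 GHz = 0.089 m
βl = 2π·l/λ = 2π × 0.453 = 163°
tan(βl) = tan(163°) = -0.306
Z_in = Z_0·(Z_L + jZ_0·tanβl)/(Z_0 + jZ_L·tanβl)
     = 50·(205 − j15.3)/(50 − j62.6)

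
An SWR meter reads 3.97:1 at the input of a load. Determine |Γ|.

|Γ| = (S − 1)/(S + 1) = (3.97 − 1)/(3.97 + 1) = 2.97/4.97

|Γ| ≈ 0.598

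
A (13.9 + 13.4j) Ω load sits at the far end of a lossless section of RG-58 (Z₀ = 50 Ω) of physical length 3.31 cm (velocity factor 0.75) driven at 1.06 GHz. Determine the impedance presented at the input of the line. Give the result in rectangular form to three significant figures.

λ = v/f = 0.75·c / 1.06 GHz = 0.212 m
βl = 2π·l/λ = 2π × 0.156 = 56.1°
tan(βl) = tan(56.1°) = 1.49
Z_in = Z_0·(Z_L + jZ_0·tanβl)/(Z_0 + jZ_L·tanβl)
     = 50·(13.9 + j87.9)/(30 + j20.7)

Z_in ≈ 84.1 + j88.4 Ω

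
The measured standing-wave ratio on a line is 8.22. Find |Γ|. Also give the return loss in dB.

|Γ| ≈ 0.783; return loss ≈ 2.12 dB

|Γ| = (S − 1)/(S + 1) = (8.22 − 1)/(8.22 + 1) = 7.22/9.22
RL = −20·log₁₀|Γ| = −20·log₁₀(0.783)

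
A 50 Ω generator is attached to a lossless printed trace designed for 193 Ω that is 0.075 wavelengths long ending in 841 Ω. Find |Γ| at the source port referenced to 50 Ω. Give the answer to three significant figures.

|Γ| ≈ 0.864

βl = 2π × 0.075 = 27°
tan(βl) = 0.51
Z_in = Z_0·(Z_L + jZ_0·tanβl)/(Z_0 + jZ_L·tanβl) = 179 − j298 Ω
Γ_s = (Z_in − Z_s)/(Z_in + Z_s) = (129 − j298)/(229 − j298), |Γ_s| = 0.864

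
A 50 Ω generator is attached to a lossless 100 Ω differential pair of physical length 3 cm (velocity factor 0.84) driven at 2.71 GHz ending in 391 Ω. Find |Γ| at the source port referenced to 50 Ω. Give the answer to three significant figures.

|Γ| ≈ 0.526

λ = v/f = 0.84·c / 2.71 GHz = 0.093 m
βl = 2π·l/λ = 2π × 0.323 = 116°
tan(βl) = -2.04
Z_in = Z_0·(Z_L + jZ_0·tanβl)/(Z_0 + jZ_L·tanβl) = 31.2 + j45.2 Ω
Γ_s = (Z_in − Z_s)/(Z_in + Z_s) = (-18.8 + j45.2)/(81.2 + j45.2), |Γ_s| = 0.526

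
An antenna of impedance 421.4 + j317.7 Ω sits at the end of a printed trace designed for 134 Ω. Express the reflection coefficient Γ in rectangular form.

Γ = (Z_L − Z_0)/(Z_L + Z_0) = (287.4 + j317.7)/(555.4 + j317.7)

Γ ≈ 0.636 + j0.208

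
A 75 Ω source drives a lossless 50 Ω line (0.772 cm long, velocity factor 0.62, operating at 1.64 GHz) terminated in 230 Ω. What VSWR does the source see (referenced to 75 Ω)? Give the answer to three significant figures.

VSWR ≈ 3.75

λ = v/f = 0.62·c / 1.64 GHz = 0.113 m
βl = 2π·l/λ = 2π × 0.0681 = 24.5°
tan(βl) = 0.456
Z_in = Z_0·(Z_L + jZ_0·tanβl)/(Z_0 + jZ_L·tanβl) = 51.5 − j85.1 Ω
Γ_s = (Z_in − Z_s)/(Z_in + Z_s) = (-23.5 − j85.1)/(126 − j85.1), |Γ_s| = 0.579
VSWR = (1 + |Γ_s|)/(1 − |Γ_s|)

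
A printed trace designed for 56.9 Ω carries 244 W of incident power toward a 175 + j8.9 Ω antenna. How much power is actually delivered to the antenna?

|Γ| = |(118.1 + j8.9)/(231.9 + j8.9)| = 0.51
|Γ|² = 0.26
P_refl = |Γ|²·P_inc = 63.5 W, P_del = (1 − |Γ|²)·P_inc = 180 W

P_delivered ≈ 180 W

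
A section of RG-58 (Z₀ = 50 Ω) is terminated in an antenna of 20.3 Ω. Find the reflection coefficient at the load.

Γ = -0.422

Γ = (Z_L − Z_0)/(Z_L + Z_0) = (20.3 − 50)/(20.3 + 50) = -29.7/70.3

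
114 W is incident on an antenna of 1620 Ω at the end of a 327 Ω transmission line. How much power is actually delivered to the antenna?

P_delivered ≈ 63.7 W

Γ = (1620 − 327)/(1620 + 327) = 0.664
|Γ|² = 0.441
P_refl = |Γ|²·P_inc = 50.3 W, P_del = (1 − |Γ|²)·P_inc = 63.7 W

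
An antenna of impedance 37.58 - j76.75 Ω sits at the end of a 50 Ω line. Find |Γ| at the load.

Γ = (Z_L − Z_0)/(Z_L + Z_0) = (-12.42 − j76.75)/(87.58 − j76.75)
|Γ| = 77.7/116

|Γ| ≈ 0.668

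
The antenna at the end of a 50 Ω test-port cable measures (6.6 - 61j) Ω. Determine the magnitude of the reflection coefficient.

|Γ| ≈ 0.9

Γ = (Z_L − Z_0)/(Z_L + Z_0) = (-43.4 − j61)/(56.6 − j61)
|Γ| = 74.9/83.2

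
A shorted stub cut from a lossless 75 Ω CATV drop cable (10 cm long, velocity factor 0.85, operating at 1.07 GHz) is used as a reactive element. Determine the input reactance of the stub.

X_in ≈ -41.5 Ω (capacitive)

λ = v/f = 0.85·c / 1.07 GHz = 0.238 m
βl = 2π·l/λ = 2π × 0.42 = 151°
tan(βl) = -0.553
For a shorted stub, Z_in = jZ_0·tan(βl)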